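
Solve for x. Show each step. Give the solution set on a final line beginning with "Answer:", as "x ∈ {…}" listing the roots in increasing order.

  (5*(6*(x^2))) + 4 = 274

Step 1. [(5*(6*(x^2))) + 4 = 274] subtract 4: x sits inside (… + 4) ⇒ sub: 5*(6*(x^2)) = 270.
Step 2. [5*(6*(x^2)) = 270] divide by the outer 5 ⇒ div: 6*(x^2) = 54.
Step 3. [6*(x^2) = 54] 6·(inner) — divide through by 6. So div: x^2 = 9.
Step 4. [x^2 = 9] LHS squared, RHS 9 ≥ 0: apply √ (±) ⇒ sqrt: x = 3 or -3.

Answer: x ∈ {-3, 3}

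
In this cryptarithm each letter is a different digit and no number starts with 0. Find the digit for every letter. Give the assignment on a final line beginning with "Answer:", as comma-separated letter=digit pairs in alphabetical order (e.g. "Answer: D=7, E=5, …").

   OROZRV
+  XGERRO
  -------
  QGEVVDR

Step 1. [Q] Q is the leading digit of a 7-digit sum of two 6-digit numbers; the final carry is exactly 1 ⇒ Q=1.
Step 2. [col 1: V + O ≡ R (mod 10)] several values work for R in column 1 (V + O ≡ R (mod 10), carry-in 0); try R=3 ⇒ R=3.
Step 3. [col 1: V + O ≡ R (mod 10)] column 1 (V + O ≡ R (mod 10), carry-in 0) doesn't pin V yet; pick V=9 and continue ⇒ V=9.
Step 4. [col 1: V + O ≡ R (mod 10)] in column 1 we have V+O≡R with carry-in 0; given V=9, R=3 and digits 1,3,9 already taken and all letters distinct, that pins O to 4 ⇒ O=4.
Step 5. [col 2: R + R ≡ D (mod 10)] column 2: given R=3, carry-in 1, and digits 1,3,4,9 already taken and all letters distinct, R+R≡D (mod 10) forces D=7, so D=7.
Step 6. [col 3: Z + R ≡ V (mod 10)] in column 3 we have Z+R≡V with carry-in 0; given R=3, V=9 and digits 1,3,4,7,9 already taken and all letters distinct, that pins Z to 6, so Z=6.
Step 7. [col 4: O + E ≡ V (mod 10)] from column 4 (O=4, V=9, carry-in 0, digits 1,3,4,6,7,9 already taken and all letters distinct): E must equal 5 ⇒ E=5.
Step 8. [col 5: R + G ≡ E (mod 10)] in column 5 we have R+G≡E with carry-in 0; given R=3, E=5 and digits 1,3,4,5,6,7,9 already taken and all letters distinct, that pins G to 2 ⇒ G=2.
Step 9. [col 6: O + X ≡ G (mod 10)] from column 6 (O=4, G=2, carry-in 0, digits 1,2,3,4,5,6,7,9 already taken and all letters distinct): X must equal 8. So X=8.

Answer: D=7, E=5, G=2, O=4, Q=1, R=3, V=9, X=8, Z=6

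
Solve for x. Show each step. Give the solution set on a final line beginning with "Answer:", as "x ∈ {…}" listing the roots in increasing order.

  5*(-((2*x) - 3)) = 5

Step 1. [5*(-((2*x) - 3)) = 5] LHS = 5·(…); ÷5 both sides ⇒ div: -((2*x) - 3) = 1.
Step 2. [-((2*x) - 3) = 1] LHS negated; negate both sides, so neg: (2*x) - 3 = -1.
Step 3. [(2*x) - 3 = -1] the outer -3 inverts by adding 3. So sub: 2*x = 2.
Step 4. [2*x = 2] 2·(inner) — divide through by 2. So div: x = 1.

Answer: x ∈ {1}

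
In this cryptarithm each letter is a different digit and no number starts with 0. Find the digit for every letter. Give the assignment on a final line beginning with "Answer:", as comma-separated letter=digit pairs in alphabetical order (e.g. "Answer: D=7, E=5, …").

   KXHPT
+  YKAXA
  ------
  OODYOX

Step 1. [O] O is the leading digit of a 6-digit sum of two 5-digit numbers; the final carry is exactly 1, so O=1.
Step 2. [col 1: T + A ≡ X (mod 10)] A=5 is one option consistent with column 1 (T + A ≡ X (mod 10), carry-in 0) — take it. So A=5.
Step 3. [col 1: T + A ≡ X (mod 10)] X=4 is one option consistent with column 1 (T + A ≡ X (mod 10), carry-in 0) — take it ⇒ X=4.
Step 4. [col 1: T + A ≡ X (mod 10)] from column 1 (A=5, X=4, carry-in 0, digits 1,4,5 already taken and all letters distinct): T must equal 9. So T=9.
Step 5. [col 2: P + X ≡ O (mod 10)] from column 2 (X=4, O=1, carry-in 1, digits 1,4,5,9 already taken and all letters distinct): P must equal 6 ⇒ P=6.
Step 6. [col 3: H + A ≡ Y (mod 10)] no forcing yet in column 3 (carry-in 1); H=2 is free and consistent — try it. So H=2.
Step 7. [col 3: H + A ≡ Y (mod 10)] column 3: given H=2, A=5, carry-in 1, and digits 1,2,4,5,6,9 already taken and all letters distinct, H+A≡Y (mod 10) forces Y=8 ⇒ Y=8.
Step 8. [col 4: X + K ≡ D (mod 10)] from column 4 (X=4, carry-in 0, digits 1,2,4,5,6,8,9 already taken and all letters distinct): K must equal 3 ⇒ K=3.
Step 9. [col 4: X + K ≡ D (mod 10)] column 4 reads X+K+carry(0)=D with X=4, K=3; with digits 1,2,3,4,5,6,8,9 already taken and all letters distinct, the only value for D is 7 ⇒ D=7.

Answer: A=5, D=7, H=2, K=3, O=1, P=6, T=9, X=4, Y=8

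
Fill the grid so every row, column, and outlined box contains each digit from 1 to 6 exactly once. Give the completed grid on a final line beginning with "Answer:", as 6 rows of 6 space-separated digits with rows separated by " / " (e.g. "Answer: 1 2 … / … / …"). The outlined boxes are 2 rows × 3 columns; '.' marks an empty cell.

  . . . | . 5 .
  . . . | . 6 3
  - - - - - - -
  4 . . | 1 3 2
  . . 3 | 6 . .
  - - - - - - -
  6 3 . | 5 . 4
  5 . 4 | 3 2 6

Step 1. [r6c2∈{1}] r6c2's peers cover all but 1 ⇒ r6c2=1.
Step 2. [r4c1∈{1,2}] r4c1 is the only open cell in row 4 admitting 1 ⇒ r4c1=1.
Step 3. [r2c1∈{2}] r2c1 is down to just 2 ⇒ r2c1=2.
Step 4. [r2c4∈{4}] r2c4 has the single candidate 4. So r2c4=4.
Step 5. [r2c2∈{5}] r2c2 is down to just 5, so r2c2=5.
Step 6. [r3c2∈{6}] r3c2's peers cover all but 6, so r3c2=6.
Step 7. [r1c6∈{1}] r1c6 has the single candidate 1, so r1c6=1.
Step 8. [r4c5∈{4}] only 4 remains possible at r4c5 ⇒ r4c5=4.
Step 9. [r1c3∈{6}] only 6 remains possible at r1c3 ⇒ r1c3=6.
Step 10. [r4c6∈{5}] nothing but 5 survives at r4c6 ⇒ r4c6=5.
Step 11. [r1c4∈{2}] only 2 remains possible at r1c4. So r1c4=2.
Step 12. [r3c3∈{5}] only 5 remains possible at r3c3 ⇒ r3c3=5.
Step 13. [r1c1∈{3}] r1c1 is down to just 3 ⇒ r1c1=3.
Step 14. [r2c3∈{1}] only 1 remains possible at r2c3. So r2c3=1.
Step 15. [r5c5∈{1}] r5c5 has the single candidate 1. So r5c5=1.
Step 16. [r1c2∈{4}] only 4 remains possible at r1c2 ⇒ r1c2=4.
Step 17. [r5c3∈{2}] r5c3's peers cover all but 2 ⇒ r5c3=2.
Step 18. [r4c2∈{2}] r4c2 has the single candidate 2, so r4c2=2.

Answer: 3 4 6 2 5 1 / 2 5 1 4 6 3 / 4 6 5 1 3 2 / 1 2 3 6 4 5 / 6 3 2 5 1 4 / 5 1 4 3 2 6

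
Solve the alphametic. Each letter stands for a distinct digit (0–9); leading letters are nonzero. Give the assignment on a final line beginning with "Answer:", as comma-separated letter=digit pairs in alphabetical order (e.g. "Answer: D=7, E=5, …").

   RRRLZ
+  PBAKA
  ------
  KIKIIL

Step 1. [col 1: Z + A ≡ L (mod 10)] no forcing yet in column 1 (carry-in 0); L=4 is free and consistent — try it, so L=4.
Step 2. [K] the sum has 6 digits but both addends have 5; that extra leading digit K is the final carry, namely 1. So K=1.
Step 3. [col 1: Z + A ≡ L (mod 10)] A=9 is one option consistent with column 1 (Z + A ≡ L (mod 10), carry-in 0) — take it. So A=9.
Step 4. [col 1: Z + A ≡ L (mod 10)] in column 1 we have Z+A≡L with carry-in 0; given A=9, L=4 and digits 1,4,9 already taken and all letters distinct, that pins Z to 5 ⇒ Z=5.
Step 5. [col 2: L + K ≡ I (mod 10)] from column 2 (L=4, K=1, carry-in 1, digits 1,4,5,9 already taken and all letters distinct): I must equal 6. So I=6.
Step 6. [col 3: R + A ≡ I (mod 10)] from column 3 (A=9, I=6, carry-in 0, digits 1,4,5,6,9 already taken and all letters distinct): R must equal 7 ⇒ R=7.
Step 7. [col 4: R + B ≡ K (mod 10)] column 4 reads R+B+carry(1)=K with R=7, K=1; with digits 1,4,5,6,7,9 already taken and all letters distinct, the only value for B is 3 ⇒ B=3.
Step 8. [col 5: R + P ≡ I (mod 10)] column 5 reads R+P+carry(1)=I with R=7, I=6; with digits 1,3,4,5,6,7,9 already taken and all letters distinct, the only value for P is 8 ⇒ P=8.

Answer: A=9, B=3, I=6, K=1, L=4, P=8, R=7, Z=5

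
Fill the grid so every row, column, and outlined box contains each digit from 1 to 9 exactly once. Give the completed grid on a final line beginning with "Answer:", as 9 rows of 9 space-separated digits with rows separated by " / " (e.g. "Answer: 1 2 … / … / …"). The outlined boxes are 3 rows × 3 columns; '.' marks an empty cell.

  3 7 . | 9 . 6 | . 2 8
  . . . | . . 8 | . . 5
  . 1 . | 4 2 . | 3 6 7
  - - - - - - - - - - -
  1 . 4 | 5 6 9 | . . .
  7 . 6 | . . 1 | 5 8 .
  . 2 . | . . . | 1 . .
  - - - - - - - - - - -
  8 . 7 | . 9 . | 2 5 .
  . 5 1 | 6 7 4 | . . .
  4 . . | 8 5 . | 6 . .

Step 1. [r2c8∈{1,4,9}] box 3 places 1 nowhere but r2c8, so r2c8=1.
Step 2. [r6c8∈{3,4,7,9}] col 8 places 4 nowhere but r6c8. So r6c8=4.
Step 3. [r7c6∈{3}] r7c6 has the single candidate 3. So r7c6=3.
Step 4. [r2c7∈{4,9}] in box 3, 9 fits only at r2c7 ⇒ r2c7=9.
Step 5. [r1c3∈{5}] r1c3 has the single candidate 5. So r1c3=5.
Step 6. [r2c5∈{3}] r2c5's peers cover all but 3. So r2c5=3.
Step 7. [r3c1∈{9}] only 9 remains possible at r3c1. So r3c1=9.
Step 8. [r9c9∈{1,3,9}] across row 9, 1 lands solely at r9c9. So r9c9=1.
Step 9. [r9c8∈{3,7,9}] across row 9, 7 lands solely at r9c8, so r9c8=7.
Step 10. [r4c8∈{3}] only 3 remains possible at r4c8. So r4c8=3.
Step 11. [r2c1∈{2,6}] 6 has one home in col 1: r2c1. So r2c1=6.
Step 12. [r5c4∈{2,3}] in col 4, 2 fits only at r5c4. So r5c4=2.
Step 13. [r5c9∈{9}] nothing but 9 survives at r5c9, so r5c9=9.
Step 14. [r6c3∈{3,8,9}] r6c3 is the only open cell in row 6 admitting 9, so r6c3=9.
Step 15. [r9c3∈{2,3}] col 3 places 3 nowhere but r9c3, so r9c3=3.
Step 16. [r6c6∈{7}] r6c6's peers cover all but 7. So r6c6=7.
Step 17. [r6c9∈{6}] nothing but 6 survives at r6c9. So r6c9=6.
Step 18. [r4c9∈{2}] r4c9 is down to just 2. So r4c9=2.
Step 19. [r8c8∈{9}] only 9 remains possible at r8c8. So r8c8=9.
Step 20. [r6c4∈{3}] only 3 remains possible at r6c4, so r6c4=3.
Step 21. [r4c2∈{8}] r4c2 is down to just 8. So r4c2=8.
Step 22. [r4c7∈{7}] r4c7 is down to just 7, so r4c7=7.
Step 23. [r7c2∈{6}] r7c2 has the single candidate 6 ⇒ r7c2=6.
Step 24. [r5c2∈{3}] r5c2's peers cover all but 3. So r5c2=3.
Step 25. [r2c4∈{7}] r2c4 is down to just 7. So r2c4=7.
Step 26. [r3c3∈{8}] only 8 remains possible at r3c3 ⇒ r3c3=8.
Step 27. [r9c6∈{2}] r9c6 is down to just 2. So r9c6=2.
Step 28. [r7c4∈{1}] r7c4 is down to just 1 ⇒ r7c4=1.
Step 29. [r8c1∈{2}] r8c1 has the single candidate 2, so r8c1=2.
Step 30. [r8c9∈{3}] only 3 remains possible at r8c9. So r8c9=3.
Step 31. [r3c6∈{5}] r3c6's peers cover all but 5. So r3c6=5.
Step 32. [r9c2∈{9}] nothing but 9 survives at r9c2, so r9c2=9.
Step 33. [r6c5∈{8}] r6c5's peers cover all but 8, so r6c5=8.
Step 34. [r1c7∈{4}] only 4 remains possible at r1c7. So r1c7=4.
Step 35. [r2c3∈{2}] nothing but 2 survives at r2c3. So r2c3=2.
Step 36. [r2c2∈{4}] only 4 remains possible at r2c2 ⇒ r2c2=4.
Step 37. [r6c1∈{5}] nothing but 5 survives at r6c1. So r6c1=5.
Step 38. [r5c5∈{4}] r5c5's peers cover all but 4. So r5c5=4.
Step 39. [r8c7∈{8}] r8c7's peers cover all but 8 ⇒ r8c7=8.
Step 40. [r1c5∈{1}] only 1 remains possible at r1c5, so r1c5=1.
Step 41. [r7c9∈{4}] r7c9's peers cover all but 4 ⇒ r7c9=4.

Answer: 3 7 5 9 1 6 4 2 8 / 6 4 2 7 3 8 9 1 5 / 9 1 8 4 2 5 3 6 7 / 1 8 4 5 6 9 7 3 2 / 7 3 6 2 4 1 5 8 9 / 5 2 9 3 8 7 1 4 6 / 8 6 7 1 9 3 2 5 4 / 2 5 1 6 7 4 8 9 3 / 4 9 3 8 5 2 6 7 1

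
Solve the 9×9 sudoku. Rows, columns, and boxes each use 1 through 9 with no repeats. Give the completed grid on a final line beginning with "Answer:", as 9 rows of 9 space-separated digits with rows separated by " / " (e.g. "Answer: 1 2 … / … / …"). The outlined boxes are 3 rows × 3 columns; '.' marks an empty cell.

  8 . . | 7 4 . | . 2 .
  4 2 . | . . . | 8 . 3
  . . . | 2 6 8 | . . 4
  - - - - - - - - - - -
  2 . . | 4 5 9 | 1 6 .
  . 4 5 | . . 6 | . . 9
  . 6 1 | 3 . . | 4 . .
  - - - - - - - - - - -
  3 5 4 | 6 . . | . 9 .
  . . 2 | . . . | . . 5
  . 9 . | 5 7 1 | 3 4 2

Step 1. [r5c1∈{7}] only 7 remains possible at r5c1. So r5c1=7.
Step 2. [r8c2∈{1,7,8}] box 7 places 7 nowhere but r8c2. So r8c2=7.
Step 3. [r6c8∈{5,7,8}] row 6 places 5 nowhere but r6c8 ⇒ r6c8=5.
Step 4. [r7c9∈{1,7,8}] row 7 places 1 nowhere but r7c9 ⇒ r7c9=1.
Step 5. [r7c5∈{2,8}] across row 7, 8 lands solely at r7c5, so r7c5=8.
Step 6. [r2c3∈{6,7,9}] r2c3 is the only open cell in row 2 admitting 6 ⇒ r2c3=6.
Step 7. [r3c3∈{3,7,9}] r3c3 is the only open cell in col 3 admitting 7, so r3c3=7.
Step 8. [r1c6∈{3,5}] box 2 places 3 nowhere but r1c6 ⇒ r1c6=3.
Step 9. [r6c9∈{7,8}] 8 has one home in row 6: r6c9. So r6c9=8.
Step 10. [r3c1∈{1,5,9}] col 1 places 5 nowhere but r3c1. So r3c1=5.
Step 11. [r8c7∈{6}] r8c7's peers cover all but 6 ⇒ r8c7=6.
Step 12. [r4c2∈{3,8}] 8 has one home in col 2: r4c2 ⇒ r4c2=8.
Step 13. [r6c5∈{2}] r6c5 has the single candidate 2 ⇒ r6c5=2.
Step 14. [r5c5∈{1}] r5c5 has the single candidate 1. So r5c5=1.
Step 15. [r2c5∈{9}] r2c5 has the single candidate 9, so r2c5=9.
Step 16. [r3c8∈{1}] only 1 remains possible at r3c8. So r3c8=1.
Step 17. [r3c7∈{9}] r3c7's peers cover all but 9. So r3c7=9.
Step 18. [r8c8∈{8}] nothing but 8 survives at r8c8. So r8c8=8.
Step 19. [r2c6∈{5}] r2c6 is down to just 5 ⇒ r2c6=5.
Step 20. [r1c3∈{9}] nothing but 9 survives at r1c3, so r1c3=9.
Step 21. [r8c5∈{3}] r8c5 has the single candidate 3 ⇒ r8c5=3.
Step 22. [r8c1∈{1}] only 1 remains possible at r8c1, so r8c1=1.
Step 23. [r6c6∈{7}] r6c6 has the single candidate 7, so r6c6=7.
Step 24. [r1c7∈{5}] r1c7 is down to just 5 ⇒ r1c7=5.
Step 25. [r7c6∈{2}] r7c6 has the single candidate 2, so r7c6=2.
Step 26. [r3c2∈{3}] r3c2 has the single candidate 3 ⇒ r3c2=3.
Step 27. [r8c6∈{4}] nothing but 4 survives at r8c6, so r8c6=4.
Step 28. [r5c8∈{3}] only 3 remains possible at r5c8 ⇒ r5c8=3.
Step 29. [r1c9∈{6}] r1c9 is down to just 6 ⇒ r1c9=6.
Step 30. [r5c7∈{2}] r5c7 has the single candidate 2, so r5c7=2.
Step 31. [r1c2∈{1}] nothing but 1 survives at r1c2 ⇒ r1c2=1.
Step 32. [r9c1∈{6}] nothing but 6 survives at r9c1. So r9c1=6.
Step 33. [r9c3∈{8}] nothing but 8 survives at r9c3 ⇒ r9c3=8.
Step 34. [r4c3∈{3}] r4c3 has the single candidate 3, so r4c3=3.
Step 35. [r4c9∈{7}] nothing but 7 survives at r4c9, so r4c9=7.
Step 36. [r8c4∈{9}] r8c4 is down to just 9 ⇒ r8c4=9.
Step 37. [r2c4∈{1}] only 1 remains possible at r2c4. So r2c4=1.
Step 38. [r6c1∈{9}] r6c1 has the single candidate 9 ⇒ r6c1=9.
Step 39. [r5c4∈{8}] r5c4 is down to just 8, so r5c4=8.
Step 40. [r2c8∈{7}] r2c8's peers cover all but 7. So r2c8=7.
Step 41. [r7c7∈{7}] r7c7 is down to just 7. So r7c7=7.

Answer: 8 1 9 7 4 3 5 2 6 / 4 2 6 1 9 5 8 7 3 / 5 3 7 2 6 8 9 1 4 / 2 8 3 4 5 9 1 6 7 / 7 4 5 8 1 6 2 3 9 / 9 6 1 3 2 7 4 5 8 / 3 5 4 6 8 2 7 9 1 / 1 7 2 9 3 4 6 8 5 / 6 9 8 5 7 1 3 4 2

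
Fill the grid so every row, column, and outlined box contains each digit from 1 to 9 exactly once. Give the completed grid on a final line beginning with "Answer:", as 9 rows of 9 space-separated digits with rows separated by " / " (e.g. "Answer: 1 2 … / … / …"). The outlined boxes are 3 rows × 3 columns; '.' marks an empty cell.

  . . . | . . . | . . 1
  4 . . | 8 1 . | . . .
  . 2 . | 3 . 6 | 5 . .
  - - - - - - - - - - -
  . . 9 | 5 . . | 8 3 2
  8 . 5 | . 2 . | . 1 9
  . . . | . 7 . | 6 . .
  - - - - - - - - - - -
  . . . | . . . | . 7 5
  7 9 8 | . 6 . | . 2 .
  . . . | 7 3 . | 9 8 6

Step 1. [r4c5∈{4}] nothing but 4 survives at r4c5 ⇒ r4c5=4.
Step 2. [r4c6∈{1}] r4c6 has the single candidate 1 ⇒ r4c6=1.
Step 3. [r3c5∈{9}] r3c5's peers cover all but 9. So r3c5=9.
Step 4. [r6c9∈{4}] only 4 remains possible at r6c9. So r6c9=4.
Step 5. [r5c2∈{3,4,6,7}] in row 5, 4 fits only at r5c2. So r5c2=4.
Step 6. [r1c2∈{3,5,6,7,8}] row 1 places 8 nowhere but r1c2. So r1c2=8.
Step 7. [r1c1∈{3,5,6,9}] 9 has one home in col 1: r1c1. So r1c1=9.
Step 8. [r2c2∈{3,5,6,7}] in box 1, 5 fits only at r2c2, so r2c2=5.
Step 9. [r9c2∈{1}] only 1 remains possible at r9c2. So r9c2=1.
Step 10. [r6c2∈{3}] only 3 remains possible at r6c2 ⇒ r6c2=3.
Step 11. [r7c1∈{2,3,6}] r7c1 is the only open cell in col 1 admitting 3 ⇒ r7c1=3.
Step 12. [r8c6∈{4,5}] 5 has one home in row 8: r8c6 ⇒ r8c6=5.
Step 13. [r6c6∈{8,9}] r6c6 is the only open cell in row 6 admitting 8 ⇒ r6c6=8.
Step 14. [r7c6∈{2,4,9}] in col 6, 9 fits only at r7c6 ⇒ r7c6=9.
Step 15. [r5c7∈{7}] r5c7 is down to just 7 ⇒ r5c7=7.
Step 16. [r7c2∈{6}] only 6 remains possible at r7c2 ⇒ r7c2=6.
Step 17. [r3c8∈{4}] nothing but 4 survives at r3c8. So r3c8=4.
Step 18. [r3c1∈{1}] r3c1 has the single candidate 1 ⇒ r3c1=1.
Step 19. [r3c3∈{7}] only 7 remains possible at r3c3. So r3c3=7.
Step 20. [r1c6∈{2,4,7}] 7 has one home in row 1: r1c6, so r1c6=7.
Step 21. [r9c6∈{2,4}] in col 6, 4 fits only at r9c6. So r9c6=4.
Step 22. [r8c7∈{1,3,4}] r8c7 is the only open cell in row 8 admitting 4. So r8c7=4.
Step 23. [r7c4∈{1,2}] r7c4 is the only open cell in box 8 admitting 2 ⇒ r7c4=2.
Step 24. [r9c3∈{2}] nothing but 2 survives at r9c3. So r9c3=2.
Step 25. [r1c8∈{6}] r1c8's peers cover all but 6. So r1c8=6.
Step 26. [r1c7∈{2,3}] r1c7 is the only open cell in row 1 admitting 2. So r1c7=2.
Step 27. [r2c7∈{3}] only 3 remains possible at r2c7 ⇒ r2c7=3.
Step 28. [r7c5∈{8}] r7c5 has the single candidate 8, so r7c5=8.
Step 29. [r1c4∈{4}] nothing but 4 survives at r1c4, so r1c4=4.
Step 30. [r2c3∈{6}] r2c3 has the single candidate 6. So r2c3=6.
Step 31. [r1c5∈{5}] only 5 remains possible at r1c5. So r1c5=5.
Step 32. [r3c9∈{8}] r3c9's peers cover all but 8 ⇒ r3c9=8.
Step 33. [r6c1∈{2}] r6c1 is down to just 2. So r6c1=2.
Step 34. [r6c8∈{5}] r6c8's peers cover all but 5 ⇒ r6c8=5.
Step 35. [r8c9∈{3}] only 3 remains possible at r8c9. So r8c9=3.
Step 36. [r7c3∈{4}] only 4 remains possible at r7c3 ⇒ r7c3=4.
Step 37. [r4c1∈{6}] nothing but 6 survives at r4c1 ⇒ r4c1=6.
Step 38. [r5c6∈{3}] r5c6's peers cover all but 3 ⇒ r5c6=3.
Step 39. [r6c3∈{1}] r6c3 is down to just 1 ⇒ r6c3=1.
Step 40. [r2c6∈{2}] r2c6 is down to just 2, so r2c6=2.
Step 41. [r9c1∈{5}] r9c1's peers cover all but 5. So r9c1=5.
Step 42. [r2c8∈{9}] r2c8 has the single candidate 9, so r2c8=9.
Step 43. [r6c4∈{9}] only 9 remains possible at r6c4, so r6c4=9.
Step 44. [r7c7∈{1}] r7c7 is down to just 1, so r7c7=1.
Step 45. [r5c4∈{6}] nothing but 6 survives at r5c4, so r5c4=6.
Step 46. [r4c2∈{7}] only 7 remains possible at r4c2 ⇒ r4c2=7.
Step 47. [r8c4∈{1}] r8c4's peers cover all but 1, so r8c4=1.
Step 48. [r2c9∈{7}] r2c9 has the single candidate 7, so r2c9=7.
Step 49. [r1c3∈{3}] only 3 remains possible at r1c3, so r1c3=3.

Answer: 9 8 3 4 5 7 2 6 1 / 4 5 6 8 1 2 3 9 7 / 1 2 7 3 9 6 5 4 8 / 6 7 9 5 4 1 8 3 2 / 8 4 5 6 2 3 7 1 9 / 2 3 1 9 7 8 6 5 4 / 3 6 4 2 8 9 1 7 5 / 7 9 8 1 6 5 4 2 3 / 5 1 2 7 3 4 9 8 6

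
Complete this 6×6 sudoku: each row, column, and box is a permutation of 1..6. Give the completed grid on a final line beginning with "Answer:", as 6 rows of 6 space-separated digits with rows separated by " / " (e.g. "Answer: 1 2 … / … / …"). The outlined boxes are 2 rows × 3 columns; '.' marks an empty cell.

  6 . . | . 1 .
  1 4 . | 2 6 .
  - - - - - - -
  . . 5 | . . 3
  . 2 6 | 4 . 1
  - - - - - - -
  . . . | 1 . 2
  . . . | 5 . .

Step 1. [r2c3∈{3}] nothing but 3 survives at r2c3. So r2c3=3.
Step 2. [r5c3∈{4}] only 4 remains possible at r5c3 ⇒ r5c3=4.
Step 3. [r5c5∈{3}] r5c5's peers cover all but 3, so r5c5=3.
Step 4. [r6c2∈{1,3,6}] in col 2, 3 fits only at r6c2. So r6c2=3.
Step 5. [r1c6∈{4,5}] r1c6 is the only open cell in row 1 admitting 4, so r1c6=4.
Step 6. [r1c2∈{5}] r1c2's peers cover all but 5. So r1c2=5.
Step 7. [r6c1∈{2}] r6c1 is down to just 2. So r6c1=2.
Step 8. [r6c6∈{6}] only 6 remains possible at r6c6 ⇒ r6c6=6.
Step 9. [r5c2∈{6}] r5c2 has the single candidate 6. So r5c2=6.
Step 10. [r3c5∈{2}] r3c5's peers cover all but 2. So r3c5=2.
Step 11. [r6c5∈{4}] r6c5 has the single candidate 4, so r6c5=4.
Step 12. [r5c1∈{5}] only 5 remains possible at r5c1. So r5c1=5.
Step 13. [r4c1∈{3}] nothing but 3 survives at r4c1 ⇒ r4c1=3.
Step 14. [r1c4∈{3}] only 3 remains possible at r1c4 ⇒ r1c4=3.
Step 15. [r1c3∈{2}] only 2 remains possible at r1c3 ⇒ r1c3=2.
Step 16. [r3c1∈{4}] nothing but 4 survives at r3c1, so r3c1=4.
Step 17. [r4c5∈{5}] nothing but 5 survives at r4c5. So r4c5=5.
Step 18. [r3c4∈{6}] r3c4 is down to just 6 ⇒ r3c4=6.
Step 19. [r6c3∈{1}] nothing but 1 survives at r6c3 ⇒ r6c3=1.
Step 20. [r2c6∈{5}] r2c6 has the single candidate 5, so r2c6=5.
Step 21. [r3c2∈{1}] r3c2 is down to just 1 ⇒ r3c2=1.

Answer: 6 5 2 3 1 4 / 1 4 3 2 6 5 / 4 1 5 6 2 3 / 3 2 6 4 5 1 / 5 6 4 1 3 2 / 2 3 1 5 4 6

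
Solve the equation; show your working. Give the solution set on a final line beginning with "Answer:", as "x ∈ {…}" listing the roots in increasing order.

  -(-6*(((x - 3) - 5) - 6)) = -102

Step 1. [-(-6*(((x - 3) - 5) - 6)) = -102] flip signs both sides, so neg: -6*(((x - 3) - 5) - 6) = 102.
Step 2. [-6*(((x - 3) - 5) - 6) = 102] -6·(inner) — divide through by -6. So div: ((x - 3) - 5) - 6 = -17.
Step 3. [((x - 3) - 5) - 6 = -17] peel the -6: add 6 from each side, so sub: (x - 3) - 5 = -11.
Step 4. [(x - 3) - 5 = -11] peel the -5: add 5 from each side. So sub: x - 3 = -6.
Step 5. [x - 3 = -6] peel the -3: add 3 from each side. So sub: x = -3.

Answer: x ∈ {-3}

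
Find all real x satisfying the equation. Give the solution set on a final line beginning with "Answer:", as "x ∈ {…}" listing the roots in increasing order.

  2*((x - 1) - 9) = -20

Step 1. [2*((x - 1) - 9) = -20] leading coefficient 2: divide by 2 ⇒ div: (x - 1) - 9 = -10.
Step 2. [(x - 1) - 9 = -10] add 9: x sits inside (… - 9). So sub: x - 1 = -1.
Step 3. [x - 1 = -1] the outer -1 inverts by adding 1. So sub: x = 0.

Answer: x ∈ {0}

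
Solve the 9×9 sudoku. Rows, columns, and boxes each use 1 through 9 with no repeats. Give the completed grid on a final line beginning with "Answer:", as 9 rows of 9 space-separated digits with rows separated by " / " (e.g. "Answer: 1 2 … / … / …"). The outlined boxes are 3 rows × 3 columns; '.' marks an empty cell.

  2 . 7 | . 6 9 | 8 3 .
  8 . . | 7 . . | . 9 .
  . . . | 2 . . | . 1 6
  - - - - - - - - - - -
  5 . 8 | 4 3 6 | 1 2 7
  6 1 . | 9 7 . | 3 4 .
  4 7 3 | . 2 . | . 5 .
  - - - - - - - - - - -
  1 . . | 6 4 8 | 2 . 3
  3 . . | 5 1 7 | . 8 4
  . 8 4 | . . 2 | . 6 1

Step 1. [r2c5∈{5}] r2c5 has the single candidate 5, so r2c5=5.
Step 2. [r8c7∈{9}] nothing but 9 survives at r8c7 ⇒ r8c7=9.
Step 3. [r1c2∈{4,5}] row 1 places 4 nowhere but r1c2, so r1c2=4.
Step 4. [r3c7∈{4,5,7}] in row 3, 7 fits only at r3c7, so r3c7=7.
Step 5. [r3c1∈{9}] only 9 remains possible at r3c1 ⇒ r3c1=9.
Step 6. [r2c3∈{1,6}] in col 3, 1 fits only at r2c3. So r2c3=1.
Step 7. [r3c6∈{3,4}] in row 3, 4 fits only at r3c6. So r3c6=4.
Step 8. [r8c2∈{2,6}] across col 2, 2 lands solely at r8c2. So r8c2=2.
Step 9. [r7c3∈{5,9}] col 3 places 9 nowhere but r7c3. So r7c3=9.
Step 10. [r6c4∈{1,8}] across col 4, 8 lands solely at r6c4. So r6c4=8.
Step 11. [r3c2∈{3,5}] row 3 places 3 nowhere but r3c2, so r3c2=3.
Step 12. [r2c6∈{3}] only 3 remains possible at r2c6. So r2c6=3.
Step 13. [r2c7∈{4}] only 4 remains possible at r2c7. So r2c7=4.
Step 14. [r9c7∈{5}] nothing but 5 survives at r9c7, so r9c7=5.
Step 15. [r6c9∈{9}] nothing but 9 survives at r6c9. So r6c9=9.
Step 16. [r3c5∈{8}] r3c5 has the single candidate 8 ⇒ r3c5=8.
Step 17. [r2c9∈{2}] r2c9 is down to just 2 ⇒ r2c9=2.
Step 18. [r9c4∈{3}] nothing but 3 survives at r9c4. So r9c4=3.
Step 19. [r1c4∈{1}] r1c4 has the single candidate 1, so r1c4=1.
Step 20. [r7c2∈{5}] only 5 remains possible at r7c2 ⇒ r7c2=5.
Step 21. [r1c9∈{5}] r1c9 has the single candidate 5. So r1c9=5.
Step 22. [r6c7∈{6}] r6c7's peers cover all but 6 ⇒ r6c7=6.
Step 23. [r5c3∈{2}] r5c3 has the single candidate 2 ⇒ r5c3=2.
Step 24. [r3c3∈{5}] r3c3 has the single candidate 5 ⇒ r3c3=5.
Step 25. [r5c9∈{8}] nothing but 8 survives at r5c9 ⇒ r5c9=8.
Step 26. [r8c3∈{6}] r8c3 is down to just 6. So r8c3=6.
Step 27. [r9c5∈{9}] only 9 remains possible at r9c5, so r9c5=9.
Step 28. [r7c8∈{7}] r7c8's peers cover all but 7 ⇒ r7c8=7.
Step 29. [r6c6∈{1}] r6c6 is down to just 1. So r6c6=1.
Step 30. [r9c1∈{7}] r9c1's peers cover all but 7. So r9c1=7.
Step 31. [r2c2∈{6}] nothing but 6 survives at r2c2 ⇒ r2c2=6.
Step 32. [r4c2∈{9}] r4c2 is down to just 9. So r4c2=9.
Step 33. [r5c6∈{5}] nothing but 5 survives at r5c6 ⇒ r5c6=5.

Answer: 2 4 7 1 6 9 8 3 5 / 8 6 1 7 5 3 4 9 2 / 9 3 5 2 8 4 7 1 6 / 5 9 8 4 3 6 1 2 7 / 6 1 2 9 7 5 3 4 8 / 4 7 3 8 2 1 6 5 9 / 1 5 9 6 4 8 2 7 3 / 3 2 6 5 1 7 9 8 4 / 7 8 4 3 9 2 5 6 1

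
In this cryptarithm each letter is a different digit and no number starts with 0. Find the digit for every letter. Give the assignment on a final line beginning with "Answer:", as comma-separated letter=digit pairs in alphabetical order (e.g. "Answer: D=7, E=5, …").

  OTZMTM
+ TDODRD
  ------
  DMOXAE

Step 1. [col 1: M + D ≡ E (mod 10)] no forcing yet in column 1 (carry-in 0); D=5 is free and consistent — try it ⇒ D=5.
Step 2. [col 1: M + D ≡ E (mod 10)] several values work for M in column 1 (M + D ≡ E (mod 10), carry-in 0); try M=7 ⇒ M=7.
Step 3. [col 1: M + D ≡ E (mod 10)] in column 1 we have M+D≡E with carry-in 0; given M=7, D=5 and digits 5,7 already taken and all letters distinct, that pins E to 2, so E=2.
Step 4. [col 2: T + R ≡ A (mod 10)] several values work for T in column 2 (T + R ≡ A (mod 10), carry-in 1); try T=1 ⇒ T=1.
Step 5. [col 2: T + R ≡ A (mod 10)] column 2 (T + R ≡ A (mod 10), carry-in 1) doesn't pin A yet; pick A=0 and continue, so A=0.
Step 6. [col 2: T + R ≡ A (mod 10)] column 2: given T=1, A=0, carry-in 1, and digits 0,1,2,5,7 already taken and all letters distinct, T+R≡A (mod 10) forces R=8, so R=8.
Step 7. [col 3: M + D ≡ X (mod 10)] column 3 reads M+D+carry(1)=X with M=7, D=5; with digits 0,1,2,5,7,8 already taken and all letters distinct, the only value for X is 3 ⇒ X=3.
Step 8. [col 4: Z + O ≡ O (mod 10)] column 4: given nothing yet, carry-in 1, and digits 0,1,2,3,5,7,8 already taken and all letters distinct, Z+O≡O (mod 10) forces Z=9. So Z=9.
Step 9. [col 4: Z + O ≡ O (mod 10)] column 4 (Z + O ≡ O (mod 10), carry-in 1) doesn't pin O yet; pick O=4 and continue. So O=4.

Answer: A=0, D=5, E=2, M=7, O=4, R=8, T=1, X=3, Z=9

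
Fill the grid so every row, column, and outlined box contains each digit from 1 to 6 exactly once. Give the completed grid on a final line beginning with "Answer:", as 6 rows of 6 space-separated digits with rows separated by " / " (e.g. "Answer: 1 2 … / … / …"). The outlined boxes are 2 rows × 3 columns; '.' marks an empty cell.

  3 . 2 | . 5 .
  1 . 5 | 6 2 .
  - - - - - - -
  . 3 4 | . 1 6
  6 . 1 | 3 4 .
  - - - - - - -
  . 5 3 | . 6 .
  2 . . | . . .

Step 1. [r6c2∈{1,4,6}] 1 has one home in col 2: r6c2, so r6c2=1.
Step 2. [r3c4∈{2,5}] in row 3, 2 fits only at r3c4 ⇒ r3c4=2.
Step 3. [r2c6∈{3,4}] r2c6 is the only open cell in row 2 admitting 3. So r2c6=3.
Step 4. [r5c1∈{4}] only 4 remains possible at r5c1 ⇒ r5c1=4.
Step 5. [r5c4∈{1}] nothing but 1 survives at r5c4 ⇒ r5c4=1.
Step 6. [r1c4∈{4}] only 4 remains possible at r1c4, so r1c4=4.
Step 7. [r4c6∈{5}] nothing but 5 survives at r4c6, so r4c6=5.
Step 8. [r6c3∈{6}] only 6 remains possible at r6c3. So r6c3=6.
Step 9. [r3c1∈{5}] r3c1 has the single candidate 5. So r3c1=5.
Step 10. [r2c2∈{4}] only 4 remains possible at r2c2. So r2c2=4.
Step 11. [r5c6∈{2}] r5c6 has the single candidate 2, so r5c6=2.
Step 12. [r6c4∈{5}] only 5 remains possible at r6c4, so r6c4=5.
Step 13. [r1c2∈{6}] r1c2's peers cover all but 6, so r1c2=6.
Step 14. [r6c5∈{3}] only 3 remains possible at r6c5 ⇒ r6c5=3.
Step 15. [r6c6∈{4}] r6c6's peers cover all but 4. So r6c6=4.
Step 16. [r1c6∈{1}] only 1 remains possible at r1c6, so r1c6=1.
Step 17. [r4c2∈{2}] r4c2 is down to just 2. So r4c2=2.

Answer: 3 6 2 4 5 1 / 1 4 5 6 2 3 / 5 3 4 2 1 6 / 6 2 1 3 4 5 / 4 5 3 1 6 2 / 2 1 6 5 3 4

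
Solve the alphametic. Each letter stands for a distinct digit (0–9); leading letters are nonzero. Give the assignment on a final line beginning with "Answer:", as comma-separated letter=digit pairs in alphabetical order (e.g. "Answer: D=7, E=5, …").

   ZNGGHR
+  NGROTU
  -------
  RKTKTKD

Step 1. [col 1: R + U ≡ D (mod 10)] several values work for D in column 1 (R + U ≡ D (mod 10), carry-in 0); try D=0, so D=0.
Step 2. [col 1: R + U ≡ D (mod 10)] column 1 (R + U ≡ D (mod 10), carry-in 0) doesn't pin R yet; pick R=1 and continue, so R=1.
Step 3. [col 1: R + U ≡ D (mod 10)] column 1 reads R+U+carry(0)=D with R=1, D=0; with digits 0,1 already taken and all letters distinct, the only value for U is 9. So U=9.
Step 4. [col 2: H + T ≡ K (mod 10)] column 2 (H + T ≡ K (mod 10), carry-in 1) doesn't pin T yet; pick T=8 and continue. So T=8.
Step 5. [col 2: H + T ≡ K (mod 10)] no forcing yet in column 2 (carry-in 1); K=3 is free and consistent — try it. So K=3.
Step 6. [col 2: H + T ≡ K (mod 10)] in column 2 we have H+T≡K with carry-in 1; given T=8, K=3 and digits 0,1,3,8,9 already taken and all letters distinct, that pins H to 4 ⇒ H=4.
Step 7. [col 3: G + O ≡ T (mod 10)] column 3 (G + O ≡ T (mod 10), carry-in 1) doesn't pin G yet; pick G=2 and continue ⇒ G=2.
Step 8. [col 3: G + O ≡ T (mod 10)] column 3 reads G+O+carry(1)=T with G=2, T=8; with digits 0,1,2,3,4,8,9 already taken and all letters distinct, the only value for O is 5. So O=5.
Step 9. [col 5: N + G ≡ T (mod 10)] column 5: given G=2, T=8, carry-in 0, and digits 0,1,2,3,4,5,8,9 already taken and all letters distinct, N+G≡T (mod 10) forces N=6 ⇒ N=6.
Step 10. [col 6: Z + N ≡ K (mod 10)] from column 6 (N=6, K=3, carry-in 0, digits 0,1,2,3,4,5,6,8,9 already taken and all letters distinct): Z must equal 7, so Z=7.

Answer: D=0, G=2, H=4, K=3, N=6, O=5, R=1, T=8, U=9, Z=7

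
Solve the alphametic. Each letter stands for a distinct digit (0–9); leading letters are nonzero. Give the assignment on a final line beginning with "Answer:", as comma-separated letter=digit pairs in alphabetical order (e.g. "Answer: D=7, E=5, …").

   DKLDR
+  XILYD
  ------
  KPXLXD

Step 1. [K] adding two 5-digit numbers gives at most 5+1 digits, and here it does — K is that final carry and must be 1 ⇒ K=1.
Step 2. [col 1: R + D ≡ D (mod 10)] from column 1 (nothing yet, carry-in 0, digits 1 already taken and all letters distinct): R must equal 0 ⇒ R=0.
Step 3. [col 1: R + D ≡ D (mod 10)] column 1 (R + D ≡ D (mod 10), carry-in 0) doesn't pin D yet; pick D=7 and continue, so D=7.
Step 4. [col 2: D + Y ≡ X (mod 10)] column 2 (D + Y ≡ X (mod 10), carry-in 0) doesn't pin X yet; pick X=5 and continue. So X=5.
Step 5. [col 2: D + Y ≡ X (mod 10)] column 2 reads D+Y+carry(0)=X with D=7, X=5; with digits 0,1,5,7 already taken and all letters distinct, the only value for Y is 8 ⇒ Y=8.
Step 6. [col 3: L + L ≡ L (mod 10)] from column 3 (nothing yet, carry-in 1, digits 0,1,5,7,8 already taken and all letters distinct): L must equal 9, so L=9.
Step 7. [col 4: K + I ≡ X (mod 10)] from column 4 (K=1, X=5, carry-in 1, digits 0,1,5,7,8,9 already taken and all letters distinct): I must equal 3, so I=3.
Step 8. [col 5: D + X ≡ P (mod 10)] column 5 reads D+X+carry(0)=P with D=7, X=5; with digits 0,1,3,5,7,8,9 already taken and all letters distinct, the only value for P is 2, so P=2.

Answer: D=7, I=3, K=1, L=9, P=2, R=0, X=5, Y=8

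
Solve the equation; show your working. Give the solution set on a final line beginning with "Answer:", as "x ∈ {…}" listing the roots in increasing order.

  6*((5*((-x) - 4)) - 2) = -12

Step 1. [6*((5*((-x) - 4)) - 2) = -12] LHS = 6·(…); ÷6 both sides, so div: (5*((-x) - 4)) - 2 = -2.
Step 2. [(5*((-x) - 4)) - 2 = -2] add 2: x sits inside (… - 2), so sub: 5*((-x) - 4) = 0.
Step 3. [5*((-x) - 4) = 0] 5·(inner) — divide through by 5, so div: (-x) - 4 = 0.
Step 4. [(-x) - 4 = 0] add 4: x sits inside (… - 4) ⇒ sub: -x = 4.
Step 5. [-x = 4] leading − — multiply by −1, so neg: x = -4.

Answer: x ∈ {-4}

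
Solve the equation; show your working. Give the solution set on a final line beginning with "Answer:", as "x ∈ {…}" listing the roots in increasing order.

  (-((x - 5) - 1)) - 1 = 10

Step 1. [(-((x - 5) - 1)) - 1 = 10] add 1: x sits inside (… - 1). So sub: -((x - 5) - 1) = 11.
Step 2. [-((x - 5) - 1) = 11] flip signs both sides ⇒ neg: (x - 5) - 1 = -11.
Step 3. [(x - 5) - 1 = -11] the outer -1 inverts by adding 1, so sub: x - 5 = -10.
Step 4. [x - 5 = -10] add 5: x sits inside (… - 5). So sub: x = -5.

Answer: x ∈ {-5}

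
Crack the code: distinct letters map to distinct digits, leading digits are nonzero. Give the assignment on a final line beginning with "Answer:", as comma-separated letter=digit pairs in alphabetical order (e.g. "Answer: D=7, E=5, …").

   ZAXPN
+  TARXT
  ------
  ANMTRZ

Step 1. [A] the sum has 6 digits but both addends have 5; that extra leading digit A is the final carry, namely 1. So A=1.
Step 2. [col 1: N + T ≡ Z (mod 10)] several values work for N in column 1 (N + T ≡ Z (mod 10), carry-in 0); try N=3, so N=3.
Step 3. [col 1: N + T ≡ Z (mod 10)] no forcing yet in column 1 (carry-in 0); Z=8 is free and consistent — try it, so Z=8.
Step 4. [col 1: N + T ≡ Z (mod 10)] from column 1 (N=3, Z=8, carry-in 0, digits 1,3,8 already taken and all letters distinct): T must equal 5 ⇒ T=5.
Step 5. [col 2: P + X ≡ R (mod 10)] column 2 (P + X ≡ R (mod 10), carry-in 0) doesn't pin P yet; pick P=6 and continue. So P=6.
Step 6. [col 2: P + X ≡ R (mod 10)] column 2 reads P+X+carry(0)=R with P=6; with digits 1,3,5,6,8 already taken and all letters distinct, the only value for X is 4. So X=4.
Step 7. [col 2: P + X ≡ R (mod 10)] column 2: given P=6, X=4, carry-in 0, and digits 1,3,4,5,6,8 already taken and all letters distinct, P+X≡R (mod 10) forces R=0, so R=0.
Step 8. [col 4: A + A ≡ M (mod 10)] column 4 reads A+A+carry(0)=M with A=1; with digits 0,1,3,4,5,6,8 already taken and all letters distinct, the only value for M is 2, so M=2.

Answer: A=1, M=2, N=3, P=6, R=0, T=5, X=4, Z=8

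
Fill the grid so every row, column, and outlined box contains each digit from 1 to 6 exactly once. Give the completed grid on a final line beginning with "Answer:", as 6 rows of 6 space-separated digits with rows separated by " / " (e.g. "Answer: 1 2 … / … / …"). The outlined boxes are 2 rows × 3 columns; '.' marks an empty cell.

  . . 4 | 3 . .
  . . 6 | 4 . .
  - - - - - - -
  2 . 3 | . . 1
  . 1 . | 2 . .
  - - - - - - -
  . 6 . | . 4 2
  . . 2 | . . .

Step 1. [r2c6∈{5}] r2c6 is down to just 5 ⇒ r2c6=5.
Step 2. [r5c1∈{1,3,5}] across row 5, 3 lands solely at r5c1, so r5c1=3.
Step 3. [r4c3∈{5}] r4c3 is down to just 5, so r4c3=5.
Step 4. [r5c4∈{1,5}] 5 has one home in row 5: r5c4, so r5c4=5.
Step 5. [r3c4∈{6}] r3c4 is down to just 6 ⇒ r3c4=6.
Step 6. [r2c1∈{1}] only 1 remains possible at r2c1, so r2c1=1.
Step 7. [r1c5∈{1,2,6}] row 1 places 1 nowhere but r1c5, so r1c5=1.
Step 8. [r3c2∈{4}] r3c2 has the single candidate 4 ⇒ r3c2=4.
Step 9. [r1c1∈{5}] r1c1's peers cover all but 5, so r1c1=5.
Step 10. [r6c5∈{3,6}] 6 has one home in col 5: r6c5. So r6c5=6.
Step 11. [r1c2∈{2}] r1c2 is down to just 2 ⇒ r1c2=2.
Step 12. [r4c6∈{3,4}] in row 4, 4 fits only at r4c6 ⇒ r4c6=4.
Step 13. [r5c3∈{1}] r5c3's peers cover all but 1 ⇒ r5c3=1.
Step 14. [r6c2∈{5}] r6c2's peers cover all but 5 ⇒ r6c2=5.
Step 15. [r1c6∈{6}] nothing but 6 survives at r1c6 ⇒ r1c6=6.
Step 16. [r4c5∈{3}] only 3 remains possible at r4c5 ⇒ r4c5=3.
Step 17. [r6c1∈{4}] only 4 remains possible at r6c1. So r6c1=4.
Step 18. [r6c6∈{3}] only 3 remains possible at r6c6, so r6c6=3.
Step 19. [r4c1∈{6}] nothing but 6 survives at r4c1, so r4c1=6.
Step 20. [r6c4∈{1}] nothing but 1 survives at r6c4. So r6c4=1.
Step 21. [r2c2∈{3}] r2c2 is down to just 3 ⇒ r2c2=3.
Step 22. [r3c5∈{5}] r3c5 has the single candidate 5 ⇒ r3c5=5.
Step 23. [r2c5∈{2}] r2c5 is down to just 2, so r2c5=2.

Answer: 5 2 4 3 1 6 / 1 3 6 4 2 5 / 2 4 3 6 5 1 / 6 1 5 2 3 4 / 3 6 1 5 4 2 / 4 5 2 1 6 3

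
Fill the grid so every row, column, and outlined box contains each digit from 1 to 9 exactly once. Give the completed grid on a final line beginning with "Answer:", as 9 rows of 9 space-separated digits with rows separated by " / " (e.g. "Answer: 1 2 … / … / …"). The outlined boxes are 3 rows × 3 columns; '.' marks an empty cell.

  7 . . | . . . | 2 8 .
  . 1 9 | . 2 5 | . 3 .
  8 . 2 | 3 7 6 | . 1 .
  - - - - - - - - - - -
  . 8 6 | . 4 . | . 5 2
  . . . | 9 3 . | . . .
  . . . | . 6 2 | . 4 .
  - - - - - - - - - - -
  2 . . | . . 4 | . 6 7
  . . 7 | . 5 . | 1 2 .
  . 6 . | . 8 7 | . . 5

Step 1. [r7c4∈{1}] only 1 remains possible at r7c4, so r7c4=1.
Step 2. [r8c9∈{3,4,8,9}] across row 8, 8 lands solely at r8c9. So r8c9=8.
Step 3. [r6c9∈{1,3,9}] in col 9, 3 fits only at r6c9. So r6c9=3.
Step 4. [r9c7∈{3,4,9}] across box 9, 4 lands solely at r9c7, so r9c7=4.
Step 5. [r6c4∈{5,7,8}] col 4 places 5 nowhere but r6c4 ⇒ r6c4=5.
Step 6. [r1c9∈{4,6,9}] across row 1, 6 lands solely at r1c9, so r1c9=6.
Step 7. [r6c3∈{1}] r6c3 is down to just 1. So r6c3=1.
Step 8. [r9c3∈{3}] r9c3's peers cover all but 3. So r9c3=3.
Step 9. [r6c1∈{9}] r6c1 has the single candidate 9, so r6c1=9.
Step 10. [r7c5∈{9}] only 9 remains possible at r7c5, so r7c5=9.
Step 11. [r5c8∈{7}] r5c8's peers cover all but 7. So r5c8=7.
Step 12. [r7c2∈{5}] r7c2's peers cover all but 5, so r7c2=5.
Step 13. [r3c2∈{4}] nothing but 4 survives at r3c2, so r3c2=4.
Step 14. [r4c6∈{1}] r4c6 is down to just 1, so r4c6=1.
Step 15. [r5c1∈{4,5}] across col 1, 5 lands solely at r5c1 ⇒ r5c1=5.
Step 16. [r1c4∈{4}] r1c4 has the single candidate 4, so r1c4=4.
Step 17. [r5c6∈{8}] r5c6 has the single candidate 8. So r5c6=8.
Step 18. [r3c9∈{9}] only 9 remains possible at r3c9. So r3c9=9.
Step 19. [r9c8∈{9}] r9c8's peers cover all but 9, so r9c8=9.
Step 20. [r7c7∈{3}] only 3 remains possible at r7c7, so r7c7=3.
Step 21. [r1c6∈{9}] r1c6 is down to just 9, so r1c6=9.
Step 22. [r4c1∈{3}] nothing but 3 survives at r4c1. So r4c1=3.
Step 23. [r5c9∈{1}] r5c9 has the single candidate 1. So r5c9=1.
Step 24. [r5c7∈{6}] r5c7 is down to just 6. So r5c7=6.
Step 25. [r8c2∈{9}] r8c2 has the single candidate 9, so r8c2=9.
Step 26. [r6c2∈{7}] only 7 remains possible at r6c2 ⇒ r6c2=7.
Step 27. [r7c3∈{8}] r7c3 is down to just 8, so r7c3=8.
Step 28. [r8c1∈{4}] r8c1's peers cover all but 4 ⇒ r8c1=4.
Step 29. [r8c6∈{3}] r8c6's peers cover all but 3. So r8c6=3.
Step 30. [r2c4∈{8}] only 8 remains possible at r2c4 ⇒ r2c4=8.
Step 31. [r9c1∈{1}] nothing but 1 survives at r9c1. So r9c1=1.
Step 32. [r5c2∈{2}] r5c2 is down to just 2. So r5c2=2.
Step 33. [r1c3∈{5}] r1c3 is down to just 5, so r1c3=5.
Step 34. [r6c7∈{8}] r6c7's peers cover all but 8. So r6c7=8.
Step 35. [r9c4∈{2}] nothing but 2 survives at r9c4, so r9c4=2.
Step 36. [r4c7∈{9}] r4c7 is down to just 9, so r4c7=9.
Step 37. [r2c9∈{4}] nothing but 4 survives at r2c9. So r2c9=4.
Step 38. [r4c4∈{7}] r4c4's peers cover all but 7 ⇒ r4c4=7.
Step 39. [r2c7∈{7}] only 7 remains possible at r2c7 ⇒ r2c7=7.
Step 40. [r5c3∈{4}] nothing but 4 survives at r5c3, so r5c3=4.
Step 41. [r1c5∈{1}] r1c5 has the single candidate 1, so r1c5=1.
Step 42. [r1c2∈{3}] r1c2 is down to just 3. So r1c2=3.
Step 43. [r8c4∈{6}] r8c4's peers cover all but 6. So r8c4=6.
Step 44. [r2c1∈{6}] only 6 remains possible at r2c1 ⇒ r2c1=6.
Step 45. [r3c7∈{5}] r3c7's peers cover all but 5. So r3c7=5.

Answer: 7 3 5 4 1 9 2 8 6 / 6 1 9 8 2 5 7 3 4 / 8 4 2 3 7 6 5 1 9 / 3 8 6 7 4 1 9 5 2 / 5 2 4 9 3 8 6 7 1 / 9 7 1 5 6 2 8 4 3 / 2 5 8 1 9 4 3 6 7 / 4 9 7 6 5 3 1 2 8 / 1 6 3 2 8 7 4 9 5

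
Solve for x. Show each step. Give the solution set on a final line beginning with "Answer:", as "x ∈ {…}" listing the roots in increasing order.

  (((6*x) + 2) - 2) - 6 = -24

Step 1. [(((6*x) + 2) - 2) - 6 = -24] -6 is outermost — add 6 both sides ⇒ sub: ((6*x) + 2) - 2 = -18.
Step 2. [((6*x) + 2) - 2 = -18] the outer -2 inverts by adding 2. So sub: (6*x) + 2 = -16.
Step 3. [(6*x) + 2 = -16] peel the +2: subtract 2 from each side, so sub: 6*x = -18.
Step 4. [6*x = -18] LHS = 6·(…); ÷6 both sides. So div: x = -3.

Answer: x ∈ {-3}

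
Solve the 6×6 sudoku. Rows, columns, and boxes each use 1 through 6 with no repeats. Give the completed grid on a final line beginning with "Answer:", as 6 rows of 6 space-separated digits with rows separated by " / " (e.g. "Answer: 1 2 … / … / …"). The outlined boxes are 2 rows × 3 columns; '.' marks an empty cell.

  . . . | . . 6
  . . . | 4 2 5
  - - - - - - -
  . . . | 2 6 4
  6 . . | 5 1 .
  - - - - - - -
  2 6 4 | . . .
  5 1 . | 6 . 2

Step 1. [r2c2∈{3}] r2c2 is down to just 3. So r2c2=3.
Step 2. [r2c1∈{1}] r2c1 is down to just 1, so r2c1=1.
Step 3. [r6c3∈{3}] only 3 remains possible at r6c3 ⇒ r6c3=3.
Step 4. [r4c2∈{2,4}] in row 4, 4 fits only at r4c2 ⇒ r4c2=4.
Step 5. [r1c5∈{3}] nothing but 3 survives at r1c5. So r1c5=3.
Step 6. [r5c4∈{1,3}] r5c4 is the only open cell in col 4 admitting 3, so r5c4=3.
Step 7. [r3c2∈{5}] r3c2 has the single candidate 5. So r3c2=5.
Step 8. [r1c2∈{2}] r1c2's peers cover all but 2. So r1c2=2.
Step 9. [r1c1∈{4}] r1c1 has the single candidate 4. So r1c1=4.
Step 10. [r4c3∈{2}] r4c3 is down to just 2, so r4c3=2.
Step 11. [r3c3∈{1}] r3c3 has the single candidate 1, so r3c3=1.
Step 12. [r5c5∈{5}] r5c5 has the single candidate 5. So r5c5=5.
Step 13. [r2c3∈{6}] r2c3 is down to just 6, so r2c3=6.
Step 14. [r3c1∈{3}] nothing but 3 survives at r3c1. So r3c1=3.
Step 15. [r1c3∈{5}] r1c3 is down to just 5, so r1c3=5.
Step 16. [r6c5∈{4}] nothing but 4 survives at r6c5 ⇒ r6c5=4.
Step 17. [r4c6∈{3}] only 3 remains possible at r4c6, so r4c6=3.
Step 18. [r5c6∈{1}] nothing but 1 survives at r5c6. So r5c6=1.
Step 19. [r1c4∈{1}] r1c4 has the single candidate 1. So r1c4=1.

Answer: 4 2 5 1 3 6 / 1 3 6 4 2 5 / 3 5 1 2 6 4 / 6 4 2 5 1 3 / 2 6 4 3 5 1 / 5 1 3 6 4 2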